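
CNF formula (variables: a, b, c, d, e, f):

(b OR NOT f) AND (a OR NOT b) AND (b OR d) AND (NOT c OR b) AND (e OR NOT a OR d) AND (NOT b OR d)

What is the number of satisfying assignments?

Case analysis on b and d:
  b=1, d=1: forces a=1; c, e, f free → 2^3 = 8.
  b=1, d=0: a clause becomes empty — 0.
  b=0, d=1: remaining (a,c,e,f) ∈ {(0,0,0,0); (0,0,1,0); (1,0,0,0); (1,0,1,0)} — 4.
  b=0, d=0: a clause becomes empty — 0.
Total: 8 + 0 + 4 + 0 = 12.

12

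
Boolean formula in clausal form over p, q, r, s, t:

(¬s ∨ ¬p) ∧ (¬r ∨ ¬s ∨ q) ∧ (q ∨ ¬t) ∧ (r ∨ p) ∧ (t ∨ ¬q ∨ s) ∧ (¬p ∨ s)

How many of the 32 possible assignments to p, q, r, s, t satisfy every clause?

The models are:
  p=0 q=0 r=1 s=0 t=0
  p=0 q=1 r=1 s=0 t=1
  p=0 q=1 r=1 s=1 t=0
  p=0 q=1 r=1 s=1 t=1
That's 4 in total.

4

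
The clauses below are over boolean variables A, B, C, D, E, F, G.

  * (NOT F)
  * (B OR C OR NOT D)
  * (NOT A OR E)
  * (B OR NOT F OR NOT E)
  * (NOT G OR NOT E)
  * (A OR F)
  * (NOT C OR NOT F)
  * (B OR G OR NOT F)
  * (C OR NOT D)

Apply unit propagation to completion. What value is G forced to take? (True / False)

False

Unit clause (NOT F) sets F = False.
In (A OR F), F is now false; A must hold, so A = True.
In (NOT A OR E), NOT A is now false; E must hold, so E = True.
(NOT G OR NOT E) with E = True leaves only NOT G, so G = False.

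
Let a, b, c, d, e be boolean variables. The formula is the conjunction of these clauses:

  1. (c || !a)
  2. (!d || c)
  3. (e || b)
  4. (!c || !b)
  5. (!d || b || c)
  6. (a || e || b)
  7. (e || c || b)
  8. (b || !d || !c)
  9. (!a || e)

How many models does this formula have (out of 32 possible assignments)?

Satisfying assignments:
  a=F b=F c=F d=F e=T
  a=F b=F c=T d=F e=T
  a=F b=T c=F d=F e=F
  a=F b=T c=F d=F e=T
  a=T b=F c=T d=F e=T
That's 5 in total.

5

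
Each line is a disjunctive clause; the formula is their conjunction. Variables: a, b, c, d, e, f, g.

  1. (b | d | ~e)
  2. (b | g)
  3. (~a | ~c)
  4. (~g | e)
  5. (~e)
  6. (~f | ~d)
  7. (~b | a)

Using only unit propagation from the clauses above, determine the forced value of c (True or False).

False

Unit clause (~e) sets e = False.
In (~g | e), e is now false; ~g must hold, so g = False.
From (b | g) and g = False: b = True.
In (~b | a), ~b is now false; a must hold, so a = True.
In (~c | ~a), ~a is now false; ~c must hold, so c = False.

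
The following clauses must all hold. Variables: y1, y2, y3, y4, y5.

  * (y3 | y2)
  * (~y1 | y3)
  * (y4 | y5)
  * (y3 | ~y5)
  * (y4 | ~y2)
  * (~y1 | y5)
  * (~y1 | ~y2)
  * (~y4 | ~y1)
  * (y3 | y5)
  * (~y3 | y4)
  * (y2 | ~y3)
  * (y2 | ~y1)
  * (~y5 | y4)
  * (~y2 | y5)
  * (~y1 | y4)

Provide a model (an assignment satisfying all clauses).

Pure literal: y1 appears only negated; assign y1 = False.
Try y2 = True.
  then y4 is forced to True.
  then y5 is forced to True.
  then y3 is forced to True.

y1=0, y2=1, y3=1, y4=1, y5=1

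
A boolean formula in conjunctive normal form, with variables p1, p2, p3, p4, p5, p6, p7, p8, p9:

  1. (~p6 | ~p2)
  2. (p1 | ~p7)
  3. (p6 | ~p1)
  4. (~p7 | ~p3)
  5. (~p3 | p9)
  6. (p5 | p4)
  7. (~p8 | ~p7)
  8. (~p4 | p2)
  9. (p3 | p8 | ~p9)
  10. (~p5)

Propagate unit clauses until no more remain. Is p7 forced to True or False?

(~p5) is a unit clause: p5 = False.
(p5 | p4): since p5 = False, the clause reduces to (p4). p4 = True.
(~p4 | p2) with p4 = True leaves only p2, so p2 = True.
(~p2 | ~p6) with p2 = True leaves only ~p6, so p6 = False.
(p6 | ~p1) with p6 = False leaves only ~p1, so p1 = False.
From (p1 | ~p7) and p1 = False: p7 = False.

False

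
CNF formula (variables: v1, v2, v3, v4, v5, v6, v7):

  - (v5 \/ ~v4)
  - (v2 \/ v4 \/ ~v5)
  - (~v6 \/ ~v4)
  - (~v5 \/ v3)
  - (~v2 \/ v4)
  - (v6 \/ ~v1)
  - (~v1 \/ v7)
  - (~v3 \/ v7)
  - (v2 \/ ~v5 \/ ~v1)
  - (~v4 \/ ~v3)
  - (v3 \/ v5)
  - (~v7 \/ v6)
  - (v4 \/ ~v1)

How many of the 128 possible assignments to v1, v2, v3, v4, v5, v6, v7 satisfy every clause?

Satisfying assignments:
  v1=0 v2=0 v3=1 v4=0 v5=0 v6=1 v7=1
That's 1 in total.

1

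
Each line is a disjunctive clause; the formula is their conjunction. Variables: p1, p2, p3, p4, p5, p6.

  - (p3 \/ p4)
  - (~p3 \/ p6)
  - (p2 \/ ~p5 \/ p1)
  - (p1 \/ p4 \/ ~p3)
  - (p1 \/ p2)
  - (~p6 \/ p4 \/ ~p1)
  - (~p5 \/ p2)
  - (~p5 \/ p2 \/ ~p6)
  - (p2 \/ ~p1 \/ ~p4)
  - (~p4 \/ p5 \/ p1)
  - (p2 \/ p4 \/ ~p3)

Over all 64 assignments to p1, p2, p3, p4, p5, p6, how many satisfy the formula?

Case analysis on p1 and p2:
  p1=T, p2=T: p5 free; 3 ways for (p3,p4,p6) × 2^1 = 6.
  p1=T, p2=F: a clause becomes empty — 0.
  p1=F, p2=T: remaining (p3,p4,p5,p6) ∈ {(F,T,T,F); (F,T,T,T); (T,T,T,T)} — 3.
  p1=F, p2=F: a clause becomes empty — 0.
Total: 6 + 0 + 3 + 0 = 9.

9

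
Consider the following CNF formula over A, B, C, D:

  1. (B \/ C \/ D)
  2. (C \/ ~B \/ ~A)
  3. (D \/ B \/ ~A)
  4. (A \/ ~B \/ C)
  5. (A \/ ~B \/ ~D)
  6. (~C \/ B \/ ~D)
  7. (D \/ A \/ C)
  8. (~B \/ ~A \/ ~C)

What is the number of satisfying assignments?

4

Satisfying assignments:
  A=F B=F C=F D=T
  A=F B=F C=T D=F
  A=F B=T C=T D=F
  A=T B=F C=F D=T
That's 4 in total.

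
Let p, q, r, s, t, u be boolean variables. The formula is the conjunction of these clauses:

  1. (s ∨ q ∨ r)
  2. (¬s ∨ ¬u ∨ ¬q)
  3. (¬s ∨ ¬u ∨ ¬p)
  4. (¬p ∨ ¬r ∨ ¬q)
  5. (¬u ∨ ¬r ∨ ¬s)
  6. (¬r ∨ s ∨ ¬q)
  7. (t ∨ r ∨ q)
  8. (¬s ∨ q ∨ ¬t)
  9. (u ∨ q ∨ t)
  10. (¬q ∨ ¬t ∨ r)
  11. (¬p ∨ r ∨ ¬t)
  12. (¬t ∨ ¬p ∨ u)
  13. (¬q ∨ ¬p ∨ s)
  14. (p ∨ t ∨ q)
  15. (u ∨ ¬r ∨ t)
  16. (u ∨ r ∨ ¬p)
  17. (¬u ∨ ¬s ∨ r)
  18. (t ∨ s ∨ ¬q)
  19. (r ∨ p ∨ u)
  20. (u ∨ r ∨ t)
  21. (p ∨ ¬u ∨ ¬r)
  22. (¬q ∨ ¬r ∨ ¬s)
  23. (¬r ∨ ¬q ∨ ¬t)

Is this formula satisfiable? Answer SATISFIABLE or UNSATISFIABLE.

SATISFIABLE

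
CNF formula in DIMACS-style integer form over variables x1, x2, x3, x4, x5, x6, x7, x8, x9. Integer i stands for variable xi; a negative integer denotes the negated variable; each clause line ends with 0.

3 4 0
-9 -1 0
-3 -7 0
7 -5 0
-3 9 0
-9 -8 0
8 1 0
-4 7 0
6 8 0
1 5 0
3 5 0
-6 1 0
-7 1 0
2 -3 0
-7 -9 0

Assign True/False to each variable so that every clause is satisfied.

x1 = T, x2 = F, x3 = F, x4 = T, x5 = T, x6 = F, x7 = T, x8 = T, x9 = F

Set x1 = True and propagate.
  then x9 is forced to False.
  then x3 is forced to False.
  then x4 is forced to True.
  then x7 is forced to True.
  then x5 is forced to True.
Set x6 = False and propagate.
  then x8 is forced to True.
x2 is now unconstrained; take x2 = False.
Every clause has at least one true literal under this assignment.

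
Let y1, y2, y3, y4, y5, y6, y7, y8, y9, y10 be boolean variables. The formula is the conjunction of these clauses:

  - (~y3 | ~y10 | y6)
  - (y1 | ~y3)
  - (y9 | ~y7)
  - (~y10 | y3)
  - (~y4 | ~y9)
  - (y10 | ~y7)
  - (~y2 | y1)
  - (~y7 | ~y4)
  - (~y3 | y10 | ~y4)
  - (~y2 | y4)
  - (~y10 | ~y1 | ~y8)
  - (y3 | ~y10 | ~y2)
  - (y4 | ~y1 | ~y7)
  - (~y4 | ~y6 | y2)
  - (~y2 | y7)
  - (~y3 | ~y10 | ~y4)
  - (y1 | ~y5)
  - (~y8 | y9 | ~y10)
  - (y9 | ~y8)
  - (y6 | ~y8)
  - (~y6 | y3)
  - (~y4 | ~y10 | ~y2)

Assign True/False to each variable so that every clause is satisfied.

y1=T, y2=F, y3=T, y4=F, y5=F, y6=F, y7=F, y8=F, y9=F, y10=F

Pure literal: y5 appears only negated; assign y5 = False.
Pure literal: y8 appears only negated; assign y8 = False.
Try y1 = True.
Try y2 = False.
Try y3 = True.
The remaining clauses are satisfied by y4 = False, y6 = False, y7 = False, y9 = False, y10 = False.
Every clause has at least one true literal under this assignment.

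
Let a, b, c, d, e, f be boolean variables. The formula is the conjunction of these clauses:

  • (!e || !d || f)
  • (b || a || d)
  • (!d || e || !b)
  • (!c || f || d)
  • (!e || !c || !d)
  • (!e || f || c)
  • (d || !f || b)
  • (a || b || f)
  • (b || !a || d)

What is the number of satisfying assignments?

Split on d, then b.
  d=T, b=T: remaining (a,c,e,f) ∈ {(F,F,T,T); (T,F,T,T)} — 2.
  d=T, b=F: 8 of the 16 assignments to (a,c,e,f) work.
  d=F, b=T: a free; 5 ways for (c,e,f) × 2^1 = 10.
  d=F, b=F: a clause becomes empty — 0.
Total: 2 + 8 + 10 + 0 = 20.

20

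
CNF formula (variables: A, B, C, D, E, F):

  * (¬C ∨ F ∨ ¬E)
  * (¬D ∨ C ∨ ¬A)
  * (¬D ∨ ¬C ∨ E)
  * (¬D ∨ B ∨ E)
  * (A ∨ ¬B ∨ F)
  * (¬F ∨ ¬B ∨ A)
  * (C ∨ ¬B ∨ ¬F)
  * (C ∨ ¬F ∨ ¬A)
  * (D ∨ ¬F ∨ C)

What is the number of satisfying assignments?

20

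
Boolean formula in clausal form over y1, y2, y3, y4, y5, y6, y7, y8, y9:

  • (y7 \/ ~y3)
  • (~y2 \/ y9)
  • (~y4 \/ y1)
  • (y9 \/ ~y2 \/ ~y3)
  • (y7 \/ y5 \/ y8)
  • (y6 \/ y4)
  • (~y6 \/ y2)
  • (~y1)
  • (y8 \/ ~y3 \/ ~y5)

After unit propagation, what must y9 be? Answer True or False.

True

(~y1) is a unit clause: y1 = False.
From (~y4 \/ y1) and y1 = False: y4 = False.
From (y6 \/ y4) and y4 = False: y6 = True.
(~y6 \/ y2) with y6 = True leaves only y2, so y2 = True.
(~y2 \/ y9) with y2 = True leaves only y9, so y9 = True.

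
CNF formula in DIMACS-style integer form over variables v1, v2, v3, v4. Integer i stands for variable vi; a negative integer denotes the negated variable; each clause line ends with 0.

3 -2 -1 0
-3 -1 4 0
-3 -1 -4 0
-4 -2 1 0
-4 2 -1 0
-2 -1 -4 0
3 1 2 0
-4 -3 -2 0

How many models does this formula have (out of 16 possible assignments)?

5

Satisfying assignments:
  v1=F v2=F v3=T v4=F
  v1=F v2=F v3=T v4=T
  v1=F v2=T v3=F v4=F
  v1=F v2=T v3=T v4=F
  v1=T v2=F v3=F v4=F
Count: 5.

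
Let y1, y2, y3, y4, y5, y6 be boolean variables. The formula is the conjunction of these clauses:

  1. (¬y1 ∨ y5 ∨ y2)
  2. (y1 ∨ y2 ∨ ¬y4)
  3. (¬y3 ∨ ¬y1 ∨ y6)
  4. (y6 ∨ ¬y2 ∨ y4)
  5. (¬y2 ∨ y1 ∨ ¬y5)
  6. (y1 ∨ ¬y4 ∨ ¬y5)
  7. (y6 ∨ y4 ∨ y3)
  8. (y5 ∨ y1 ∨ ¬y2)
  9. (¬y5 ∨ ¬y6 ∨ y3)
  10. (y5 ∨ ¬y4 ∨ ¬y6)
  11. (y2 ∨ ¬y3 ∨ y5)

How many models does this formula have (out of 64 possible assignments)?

12

Case analysis on y5 and y1:
  y5=T, y1=T: y2 free; 3 ways for (y3,y4,y6) × 2^1 = 6.
  y5=T, y1=F: remaining (y2,y3,y4,y6) ∈ {(F,T,F,F); (F,T,F,T)} — 2.
  y5=F, y1=T: remaining (y2,y3,y4,y6) ∈ {(T,F,F,T); (T,F,T,F); (T,T,F,T)} — 3.
  y5=F, y1=F: remaining (y2,y3,y4,y6) ∈ {(F,F,F,T)} — 1.
Total: 6 + 2 + 3 + 1 = 12.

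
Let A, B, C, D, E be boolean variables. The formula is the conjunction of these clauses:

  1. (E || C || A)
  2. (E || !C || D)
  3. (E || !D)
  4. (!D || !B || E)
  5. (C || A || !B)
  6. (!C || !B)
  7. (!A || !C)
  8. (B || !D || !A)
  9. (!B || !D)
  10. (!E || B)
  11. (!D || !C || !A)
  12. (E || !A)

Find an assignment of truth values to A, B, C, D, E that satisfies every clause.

A=True, B=True, C=False, D=False, E=True

Branch on A: take A = True.
  then C is forced to False.
  then E is forced to True.
  then B is forced to True.
  then D is forced to False.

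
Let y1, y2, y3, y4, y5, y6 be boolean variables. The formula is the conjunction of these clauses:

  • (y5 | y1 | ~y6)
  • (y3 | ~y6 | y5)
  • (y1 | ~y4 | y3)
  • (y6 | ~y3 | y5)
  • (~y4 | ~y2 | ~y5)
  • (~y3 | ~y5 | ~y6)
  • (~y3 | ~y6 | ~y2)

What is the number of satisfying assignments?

Split on y3, then y5.
  y3=1, y5=1: y1 free; 3 ways for (y2,y4,y6) × 2^1 = 6.
  y3=1, y5=0: remaining (y1,y2,y4,y6) ∈ {(1,0,0,1); (1,0,1,1)} — 2.
  y3=0, y5=1: y6 free; 5 ways for (y1,y2,y4) × 2^1 = 10.
  y3=0, y5=0: y2 free; 3 ways for (y1,y4,y6) × 2^1 = 6.
Total: 6 + 2 + 10 + 6 = 24.

24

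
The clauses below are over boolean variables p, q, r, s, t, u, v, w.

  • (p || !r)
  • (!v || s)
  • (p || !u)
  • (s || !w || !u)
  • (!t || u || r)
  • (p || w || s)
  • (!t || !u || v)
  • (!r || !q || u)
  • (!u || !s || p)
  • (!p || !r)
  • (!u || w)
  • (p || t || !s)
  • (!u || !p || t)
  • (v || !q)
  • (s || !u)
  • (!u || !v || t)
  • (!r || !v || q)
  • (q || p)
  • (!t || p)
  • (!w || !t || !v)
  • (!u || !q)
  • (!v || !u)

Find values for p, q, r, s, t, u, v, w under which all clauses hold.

p = True  q = False  r = False  s = True  t = False  u = False  v = True  w = True

Check each clause:
  1. (!r || p) — p is true.
  2. (s || !v) — s is true.
  3. (p || !u) — p is true.
  4. (!u || !w || s) — !u is true.
  5. (u || r || !t) — !t is true.
  6. (w || s || p) — w is true.
  7. (!t || v || !u) — !u is true.
  8. (u || !q || !r) — !r is true.
  9. (!s || !u || p) — p is true.
  10. (!p || !r) — !r is true.
  11. (w || !u) — w is true.
  12. (!s || p || t) — p is true.
  13. (!p || t || !u) — !u is true.
  14. (v || !q) — !q is true.
  15. (!u || s) — !u is true.
  16. (!u || !v || t) — !u is true.
  17. (!r || q || !v) — !r is true.
  18. (p || q) — p is true.
  19. (!t || p) — p is true.
  20. (!v || !w || !t) — !t is true.
  21. (!u || !q) — !u is true.
  22. (!v || !u) — !u is true.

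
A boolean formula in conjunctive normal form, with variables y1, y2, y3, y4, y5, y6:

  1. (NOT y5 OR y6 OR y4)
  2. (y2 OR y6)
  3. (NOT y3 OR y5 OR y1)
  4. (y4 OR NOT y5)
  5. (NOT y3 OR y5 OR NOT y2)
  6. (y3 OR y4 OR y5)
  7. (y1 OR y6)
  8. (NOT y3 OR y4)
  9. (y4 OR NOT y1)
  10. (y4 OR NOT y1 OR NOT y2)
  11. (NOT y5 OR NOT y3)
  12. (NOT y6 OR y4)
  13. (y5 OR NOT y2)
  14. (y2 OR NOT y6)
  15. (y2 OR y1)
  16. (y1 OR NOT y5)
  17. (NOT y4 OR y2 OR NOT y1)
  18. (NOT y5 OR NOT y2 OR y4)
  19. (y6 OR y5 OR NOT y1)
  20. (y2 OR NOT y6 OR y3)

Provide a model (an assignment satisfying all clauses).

Try y1 = True.
  then y4 is forced to True.
  then y2 is forced to True.
  then y5 is forced to True.
  then y3 is forced to False.
y6 is now unconstrained; take y6 = False.
Every clause has at least one true literal under this assignment.

y1=1, y2=1, y3=0, y4=1, y5=1, y6=0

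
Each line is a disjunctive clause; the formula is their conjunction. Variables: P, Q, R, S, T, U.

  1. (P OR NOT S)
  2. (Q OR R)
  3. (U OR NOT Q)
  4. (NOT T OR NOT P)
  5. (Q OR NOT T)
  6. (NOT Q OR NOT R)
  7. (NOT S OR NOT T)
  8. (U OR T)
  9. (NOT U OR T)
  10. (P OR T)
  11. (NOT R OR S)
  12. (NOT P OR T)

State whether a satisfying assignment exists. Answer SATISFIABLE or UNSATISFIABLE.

SATISFIABLE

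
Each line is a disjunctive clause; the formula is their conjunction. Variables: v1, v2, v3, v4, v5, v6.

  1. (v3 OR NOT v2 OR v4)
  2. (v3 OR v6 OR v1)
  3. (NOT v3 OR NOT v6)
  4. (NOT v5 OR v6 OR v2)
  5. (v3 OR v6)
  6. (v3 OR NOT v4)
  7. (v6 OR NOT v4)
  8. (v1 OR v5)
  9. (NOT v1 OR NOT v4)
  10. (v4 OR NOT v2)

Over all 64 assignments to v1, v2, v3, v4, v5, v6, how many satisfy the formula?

Satisfying assignments:
  v1=0 v2=0 v3=0 v4=0 v5=1 v6=1
  v1=1 v2=0 v3=0 v4=0 v5=0 v6=1
  v1=1 v2=0 v3=0 v4=0 v5=1 v6=1
  v1=1 v2=0 v3=1 v4=0 v5=0 v6=0
Count: 4.

4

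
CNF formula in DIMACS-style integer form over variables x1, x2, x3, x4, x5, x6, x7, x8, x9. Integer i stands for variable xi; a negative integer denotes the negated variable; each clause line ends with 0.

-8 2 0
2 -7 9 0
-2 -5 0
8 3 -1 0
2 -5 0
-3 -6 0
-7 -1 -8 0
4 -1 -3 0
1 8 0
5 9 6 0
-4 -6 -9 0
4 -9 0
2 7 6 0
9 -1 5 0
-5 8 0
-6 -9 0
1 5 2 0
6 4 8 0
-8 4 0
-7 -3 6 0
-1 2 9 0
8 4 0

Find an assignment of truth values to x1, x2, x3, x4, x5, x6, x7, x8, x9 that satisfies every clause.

x1=True, x2=True, x3=True, x4=True, x5=False, x6=False, x7=False, x8=False, x9=True

Branch on x1: take x1 = True.
Try x2 = True.
  then x5 is forced to False.
  then x9 is forced to True.
  then x4 is forced to True.
  then x6 is forced to False.
The remaining clauses are satisfied by x3 = True, x7 = False, x8 = False.
Every clause has at least one true literal under this assignment.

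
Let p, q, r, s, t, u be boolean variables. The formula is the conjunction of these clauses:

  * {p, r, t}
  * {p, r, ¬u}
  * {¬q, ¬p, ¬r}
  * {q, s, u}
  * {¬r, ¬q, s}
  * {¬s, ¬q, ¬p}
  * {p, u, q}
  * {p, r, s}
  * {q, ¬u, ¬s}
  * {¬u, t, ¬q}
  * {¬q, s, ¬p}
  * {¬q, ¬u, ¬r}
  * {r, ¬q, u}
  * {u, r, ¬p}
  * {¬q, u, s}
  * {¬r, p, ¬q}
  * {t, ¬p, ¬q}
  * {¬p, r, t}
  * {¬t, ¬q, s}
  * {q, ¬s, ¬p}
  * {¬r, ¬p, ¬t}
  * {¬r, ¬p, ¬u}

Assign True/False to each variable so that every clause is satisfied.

Branch on p: take p = False.
Set q = False and propagate.
  then u is forced to True.
  then r is forced to True.
  then s is forced to False.
t is now unconstrained; take t = False.
Check each clause:
  1. {p, r, t} — r is true.
  2. {p, r, ¬u} — r is true.
  3. {¬p, ¬q, ¬r} — ¬p is true.
  4. {s, u, q} — u is true.
  5. {¬q, s, ¬r} — ¬q is true.
  6. {¬p, ¬s, ¬q} — ¬s is true.
  7. {u, q, p} — u is true.
  8. {r, s, p} — r is true.
  9. {q, ¬s, ¬u} — ¬s is true.
  10. {¬u, t, ¬q} — ¬q is true.
  11. {¬q, ¬p, s} — ¬p is true.
  12. {¬u, ¬r, ¬q} — ¬q is true.
  13. {¬q, r, u} — r is true.
  14. {r, u, ¬p} — r is true.
  15. {u, ¬q, s} — u is true.
  16. {p, ¬q, ¬r} — ¬q is true.
  17. {¬p, t, ¬q} — ¬p is true.
  18. {r, t, ¬p} — r is true.
  19. {¬t, ¬q, s} — ¬t is true.
  20. {q, ¬s, ¬p} — ¬s is true.
  21. {¬r, ¬t, ¬p} — ¬t is true.
  22. {¬p, ¬r, ¬u} — ¬p is true.

p=F  q=F  r=T  s=F  t=F  u=T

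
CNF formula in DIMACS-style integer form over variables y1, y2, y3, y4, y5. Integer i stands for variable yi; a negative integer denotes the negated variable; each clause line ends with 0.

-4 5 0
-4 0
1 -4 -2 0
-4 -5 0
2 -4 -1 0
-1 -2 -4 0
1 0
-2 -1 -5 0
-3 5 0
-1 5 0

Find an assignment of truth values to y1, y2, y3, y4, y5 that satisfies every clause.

Unit propagation: (~y4) forces y4 = False.
Unit propagation: (y1) forces y1 = True.
Unit propagation: (y5) forces y5 = True.
Unit propagation: (~y2) forces y2 = False.
y3 is now unconstrained; take y3 = True.

y1=T, y2=F, y3=T, y4=F, y5=T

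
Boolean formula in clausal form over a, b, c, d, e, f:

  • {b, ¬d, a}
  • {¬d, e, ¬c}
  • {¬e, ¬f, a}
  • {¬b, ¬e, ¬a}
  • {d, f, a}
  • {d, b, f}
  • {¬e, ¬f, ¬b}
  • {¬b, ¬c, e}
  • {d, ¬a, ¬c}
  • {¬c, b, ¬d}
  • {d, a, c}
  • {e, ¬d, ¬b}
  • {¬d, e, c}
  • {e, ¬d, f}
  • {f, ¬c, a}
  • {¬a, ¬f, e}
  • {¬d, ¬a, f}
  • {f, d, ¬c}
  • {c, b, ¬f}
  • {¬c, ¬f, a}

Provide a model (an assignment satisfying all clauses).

a=T, b=T, c=F, d=F, e=F, f=F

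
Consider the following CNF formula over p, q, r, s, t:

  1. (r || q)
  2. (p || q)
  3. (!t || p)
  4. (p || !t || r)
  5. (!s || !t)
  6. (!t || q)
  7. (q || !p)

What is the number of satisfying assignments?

10

Case analysis on p and q:
  p=T, q=T: r free; 3 ways for (s,t) × 2^1 = 6.
  p=T, q=F: a clause becomes empty — 0.
  p=F, q=T: remaining (r,s,t) ∈ {(F,F,F); (F,T,F); (T,F,F); (T,T,F)} — 4.
  p=F, q=F: a clause becomes empty — 0.
Total: 6 + 0 + 4 + 0 = 10.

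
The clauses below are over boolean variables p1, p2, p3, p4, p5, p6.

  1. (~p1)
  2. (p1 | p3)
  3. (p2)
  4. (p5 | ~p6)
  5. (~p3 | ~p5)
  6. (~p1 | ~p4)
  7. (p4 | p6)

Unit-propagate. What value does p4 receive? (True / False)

True

(~p1) is a unit clause: p1 = False.
From (p3 | p1) and p1 = False: p3 = True.
Unit clause (p2) sets p2 = True.
From (~p5 | ~p3) and p3 = True: p5 = False.
(~p6 | p5): since p5 = False, the clause reduces to (~p6). p6 = False.
In (p6 | p4), p6 is now false; p4 must hold, so p4 = True.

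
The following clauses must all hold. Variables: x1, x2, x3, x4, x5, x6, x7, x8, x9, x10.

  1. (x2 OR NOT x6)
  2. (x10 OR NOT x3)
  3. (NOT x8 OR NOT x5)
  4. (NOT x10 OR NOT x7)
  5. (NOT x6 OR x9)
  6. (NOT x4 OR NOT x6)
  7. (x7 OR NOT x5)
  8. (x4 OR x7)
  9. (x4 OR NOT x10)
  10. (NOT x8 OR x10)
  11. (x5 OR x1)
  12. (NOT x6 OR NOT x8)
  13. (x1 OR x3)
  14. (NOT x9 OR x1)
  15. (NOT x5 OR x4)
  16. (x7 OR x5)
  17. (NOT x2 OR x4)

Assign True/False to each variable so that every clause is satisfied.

x1 = T, x2 = F, x3 = F, x4 = T, x5 = F, x6 = F, x7 = T, x8 = F, x9 = T, x10 = F

Check each clause:
  1. (x2 OR NOT x6) — NOT x6 is true.
  2. (NOT x3 OR x10) — NOT x3 is true.
  3. (NOT x5 OR NOT x8) — NOT x8 is true.
  4. (NOT x7 OR NOT x10) — NOT x10 is true.
  5. (NOT x6 OR x9) — x9 is true.
  6. (NOT x4 OR NOT x6) — NOT x6 is true.
  7. (x7 OR NOT x5) — NOT x5 is true.
  8. (x7 OR x4) — x4 is true.
  9. (NOT x10 OR x4) — x4 is true.
  10. (x10 OR NOT x8) — NOT x8 is true.
  11. (x5 OR x1) — x1 is true.
  12. (NOT x8 OR NOT x6) — NOT x8 is true.
  13. (x1 OR x3) — x1 is true.
  14. (x1 OR NOT x9) — x1 is true.
  15. (NOT x5 OR x4) — NOT x5 is true.
  16. (x5 OR x7) — x7 is true.
  17. (NOT x2 OR x4) — x4 is true.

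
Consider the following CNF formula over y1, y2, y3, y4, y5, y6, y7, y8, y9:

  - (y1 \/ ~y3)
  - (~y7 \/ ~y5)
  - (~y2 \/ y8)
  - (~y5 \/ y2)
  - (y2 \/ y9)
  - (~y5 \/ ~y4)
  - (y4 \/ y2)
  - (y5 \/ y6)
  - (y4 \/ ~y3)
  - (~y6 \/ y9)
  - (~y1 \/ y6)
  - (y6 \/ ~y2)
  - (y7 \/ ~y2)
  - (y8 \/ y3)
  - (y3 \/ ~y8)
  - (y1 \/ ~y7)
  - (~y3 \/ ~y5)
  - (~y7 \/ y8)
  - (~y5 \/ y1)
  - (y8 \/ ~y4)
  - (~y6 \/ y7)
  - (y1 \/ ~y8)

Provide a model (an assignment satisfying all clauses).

y1=1, y2=0, y3=1, y4=1, y5=0, y6=1, y7=1, y8=1, y9=1

Check each clause:
  1. (~y3 \/ y1) — y1 is true.
  2. (~y7 \/ ~y5) — ~y5 is true.
  3. (y8 \/ ~y2) — y8 is true.
  4. (~y5 \/ y2) — ~y5 is true.
  5. (y9 \/ y2) — y9 is true.
  6. (~y5 \/ ~y4) — ~y5 is true.
  7. (y2 \/ y4) — y4 is true.
  8. (y6 \/ y5) — y6 is true.
  9. (~y3 \/ y4) — y4 is true.
  10. (~y6 \/ y9) — y9 is true.
  11. (~y1 \/ y6) — y6 is true.
  12. (~y2 \/ y6) — y6 is true.
  13. (~y2 \/ y7) — ~y2 is true.
  14. (y8 \/ y3) — y8 is true.
  15. (y3 \/ ~y8) — y3 is true.
  16. (~y7 \/ y1) — y1 is true.
  17. (~y3 \/ ~y5) — ~y5 is true.
  18. (~y7 \/ y8) — y8 is true.
  19. (y1 \/ ~y5) — y1 is true.
  20. (y8 \/ ~y4) — y8 is true.
  21. (~y6 \/ y7) — y7 is true.
  22. (~y8 \/ y1) — y1 is true.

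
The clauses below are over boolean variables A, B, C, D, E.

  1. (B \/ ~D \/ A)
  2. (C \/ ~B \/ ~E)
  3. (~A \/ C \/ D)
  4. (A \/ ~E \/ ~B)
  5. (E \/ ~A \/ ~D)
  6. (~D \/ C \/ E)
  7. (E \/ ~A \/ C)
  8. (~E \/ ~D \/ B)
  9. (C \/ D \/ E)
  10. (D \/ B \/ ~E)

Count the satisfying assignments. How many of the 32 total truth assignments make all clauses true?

7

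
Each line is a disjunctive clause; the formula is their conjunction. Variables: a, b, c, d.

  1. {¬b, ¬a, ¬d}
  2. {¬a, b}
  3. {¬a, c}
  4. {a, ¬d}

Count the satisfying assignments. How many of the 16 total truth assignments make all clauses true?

The models are:
  a=F b=F c=F d=F
  a=F b=F c=T d=F
  a=F b=T c=F d=F
  a=F b=T c=T d=F
  a=T b=T c=T d=F
Count: 5.

5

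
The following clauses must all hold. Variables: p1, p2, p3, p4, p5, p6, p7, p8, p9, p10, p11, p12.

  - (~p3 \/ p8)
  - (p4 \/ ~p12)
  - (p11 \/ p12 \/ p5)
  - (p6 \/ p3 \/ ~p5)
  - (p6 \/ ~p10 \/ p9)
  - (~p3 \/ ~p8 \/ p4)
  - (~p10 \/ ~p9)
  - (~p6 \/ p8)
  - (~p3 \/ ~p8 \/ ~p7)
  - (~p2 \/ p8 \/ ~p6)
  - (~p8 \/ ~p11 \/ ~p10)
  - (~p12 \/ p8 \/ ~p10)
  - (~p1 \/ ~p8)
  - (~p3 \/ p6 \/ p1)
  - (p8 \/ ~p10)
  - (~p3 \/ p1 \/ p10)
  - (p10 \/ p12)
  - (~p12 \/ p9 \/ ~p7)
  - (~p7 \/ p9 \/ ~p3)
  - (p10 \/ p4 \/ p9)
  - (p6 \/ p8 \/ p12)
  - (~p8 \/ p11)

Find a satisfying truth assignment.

p1 = F, p2 = F, p3 = F, p4 = T, p5 = F, p6 = T, p7 = T, p8 = T, p9 = T, p10 = F, p11 = T, p12 = T

Pure literal: p2 appears only negated; assign p2 = False.
Pure literal: p4 appears only positively; assign p4 = True.
Set p1 = False and propagate.
Set p3 = False and propagate.
The remaining clauses are satisfied by p5 = False, p6 = True, p7 = True, p8 = True, p9 = True, p10 = False, p11 = True, p12 = True.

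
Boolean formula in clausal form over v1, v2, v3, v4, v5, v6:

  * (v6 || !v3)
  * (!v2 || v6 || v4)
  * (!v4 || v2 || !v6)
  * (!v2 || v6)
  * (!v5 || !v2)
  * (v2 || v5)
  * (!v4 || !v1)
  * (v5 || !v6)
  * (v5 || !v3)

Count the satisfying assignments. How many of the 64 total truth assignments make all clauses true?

7

The models are:
  v1=F v2=F v3=F v4=F v5=T v6=F
  v1=F v2=F v3=F v4=F v5=T v6=T
  v1=F v2=F v3=F v4=T v5=T v6=F
  v1=F v2=F v3=T v4=F v5=T v6=T
  v1=T v2=F v3=F v4=F v5=T v6=F
  v1=T v2=F v3=F v4=F v5=T v6=T
  v1=T v2=F v3=T v4=F v5=T v6=T
Count: 7.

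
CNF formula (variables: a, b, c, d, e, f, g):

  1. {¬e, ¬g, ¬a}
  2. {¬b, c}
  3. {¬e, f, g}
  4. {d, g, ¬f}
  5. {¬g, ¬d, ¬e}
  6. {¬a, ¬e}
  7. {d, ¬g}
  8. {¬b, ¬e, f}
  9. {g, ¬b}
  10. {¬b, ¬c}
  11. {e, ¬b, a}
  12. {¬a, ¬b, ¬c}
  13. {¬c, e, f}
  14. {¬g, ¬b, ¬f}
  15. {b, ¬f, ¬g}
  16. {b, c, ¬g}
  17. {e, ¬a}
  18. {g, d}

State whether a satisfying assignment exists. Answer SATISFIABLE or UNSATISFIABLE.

Branch on a: take a = False.
Try b = False.
Try c = True.
The remaining clauses are satisfied by d = True, e = False, f = True, g = False.
Every clause has at least one true literal under this assignment.
So a=F, b=F, c=T, d=T, e=F, f=T, g=F is a satisfying assignment.

SATISFIABLE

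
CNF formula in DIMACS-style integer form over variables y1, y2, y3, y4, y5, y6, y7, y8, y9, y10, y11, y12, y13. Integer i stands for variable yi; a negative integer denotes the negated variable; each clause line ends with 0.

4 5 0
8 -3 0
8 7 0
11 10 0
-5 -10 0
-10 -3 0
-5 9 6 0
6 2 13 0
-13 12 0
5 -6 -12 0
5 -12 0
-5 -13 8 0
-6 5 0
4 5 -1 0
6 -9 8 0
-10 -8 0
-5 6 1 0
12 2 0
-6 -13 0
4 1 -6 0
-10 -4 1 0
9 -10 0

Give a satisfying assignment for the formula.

y1 = T  y2 = F  y3 = F  y4 = F  y5 = T  y6 = T  y7 = T  y8 = F  y9 = T  y10 = F  y11 = T  y12 = T  y13 = F

Pure literal: y3 appears only negated; assign y3 = False.
Pure literal: y7 appears only positively; assign y7 = True.
Set y1 = True and propagate.
Try y2 = False.
  then y12 is forced to True.
  then y5 is forced to True.
  then y10 is forced to False.
  then y11 is forced to True.
For the remaining variables, y4 = False, y6 = True, y8 = False, y9 = True, y13 = False works.
Check each clause:
  1. (y4 OR y5) — y5 is true.
  2. (y8 OR NOT y3) — NOT y3 is true.
  3. (y7 OR y8) — y7 is true.
  4. (y10 OR y11) — y11 is true.
  5. (NOT y10 OR NOT y5) — NOT y10 is true.
  6. (NOT y10 OR NOT y3) — NOT y3 is true.
  7. (y9 OR y6 OR NOT y5) — y9 is true.
  8. (y13 OR y2 OR y6) — y6 is true.
  9. (y12 OR NOT y13) — NOT y13 is true.
  10. (NOT y12 OR y5 OR NOT y6) — y5 is true.
  11. (NOT y12 OR y5) — y5 is true.
  12. (NOT y13 OR NOT y5 OR y8) — NOT y13 is true.
  13. (y5 OR NOT y6) — y5 is true.
  14. (NOT y1 OR y5 OR y4) — y5 is true.
  15. (y6 OR NOT y9 OR y8) — y6 is true.
  16. (NOT y8 OR NOT y10) — NOT y8 is true.
  17. (y6 OR y1 OR NOT y5) — y1 is true.
  18. (y12 OR y2) — y12 is true.
  19. (NOT y13 OR NOT y6) — NOT y13 is true.
  20. (y4 OR NOT y6 OR y1) — y1 is true.
  21. (NOT y4 OR y1 OR NOT y10) — y1 is true.
  22. (NOT y10 OR y9) — y9 is true.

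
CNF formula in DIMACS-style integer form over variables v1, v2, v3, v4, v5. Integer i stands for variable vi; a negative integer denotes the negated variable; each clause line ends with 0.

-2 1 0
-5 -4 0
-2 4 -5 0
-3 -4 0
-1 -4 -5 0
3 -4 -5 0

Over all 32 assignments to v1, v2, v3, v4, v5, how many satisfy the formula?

13

Split on v4, then v5.
  v4=1, v5=1: a clause becomes empty — 0.
  v4=1, v5=0: remaining (v1,v2,v3) ∈ {(0,0,0); (1,0,0); (1,1,0)} — 3.
  v4=0, v5=1: remaining (v1,v2,v3) ∈ {(0,0,0); (0,0,1); (1,0,0); (1,0,1)} — 4.
  v4=0, v5=0: v3 free; 3 ways for (v1,v2) × 2^1 = 6.
Total: 0 + 3 + 4 + 6 = 13.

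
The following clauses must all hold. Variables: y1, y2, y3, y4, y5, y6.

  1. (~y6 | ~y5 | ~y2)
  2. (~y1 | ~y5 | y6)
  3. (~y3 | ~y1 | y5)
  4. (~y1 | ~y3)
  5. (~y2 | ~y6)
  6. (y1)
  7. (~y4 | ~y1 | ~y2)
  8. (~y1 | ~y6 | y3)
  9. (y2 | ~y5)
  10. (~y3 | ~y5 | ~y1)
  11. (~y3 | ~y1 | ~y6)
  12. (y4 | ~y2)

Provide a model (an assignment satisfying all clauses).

y1=T, y2=F, y3=F, y4=T, y5=F, y6=F

Check each clause:
  1. (~y5 | ~y6 | ~y2) — ~y6 is true.
  2. (~y1 | y6 | ~y5) — ~y5 is true.
  3. (y5 | ~y3 | ~y1) — ~y3 is true.
  4. (~y3 | ~y1) — ~y3 is true.
  5. (~y6 | ~y2) — ~y6 is true.
  6. (y1) — y1 is true.
  7. (~y2 | ~y1 | ~y4) — ~y2 is true.
  8. (~y6 | y3 | ~y1) — ~y6 is true.
  9. (~y5 | y2) — ~y5 is true.
  10. (~y1 | ~y3 | ~y5) — ~y5 is true.
  11. (~y6 | ~y1 | ~y3) — ~y6 is true.
  12. (y4 | ~y2) — y4 is true.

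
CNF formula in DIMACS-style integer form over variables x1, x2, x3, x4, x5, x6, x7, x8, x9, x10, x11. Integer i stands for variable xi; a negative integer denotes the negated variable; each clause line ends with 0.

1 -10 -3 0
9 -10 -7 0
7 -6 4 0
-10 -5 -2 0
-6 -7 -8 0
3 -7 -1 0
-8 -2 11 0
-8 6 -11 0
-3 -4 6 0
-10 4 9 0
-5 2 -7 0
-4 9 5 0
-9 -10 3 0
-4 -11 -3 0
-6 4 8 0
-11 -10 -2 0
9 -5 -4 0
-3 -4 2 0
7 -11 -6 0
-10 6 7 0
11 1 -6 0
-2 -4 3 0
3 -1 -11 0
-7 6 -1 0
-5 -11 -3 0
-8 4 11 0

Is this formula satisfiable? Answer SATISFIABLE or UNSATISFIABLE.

SATISFIABLE

Pure literal: x10 appears only negated; assign x10 = False.
Set x1 = False and propagate.
Set x2 = False and propagate.
The remaining clauses are satisfied by x3 = False, x4 = False, x5 = False, x6 = False, x7 = True, x8 = False, x9 = True, x11 = False.
So x1=False  x2=False  x3=False  x4=False  x5=False  x6=False  x7=True  x8=False  x9=True  x10=False  x11=False is a satisfying assignment.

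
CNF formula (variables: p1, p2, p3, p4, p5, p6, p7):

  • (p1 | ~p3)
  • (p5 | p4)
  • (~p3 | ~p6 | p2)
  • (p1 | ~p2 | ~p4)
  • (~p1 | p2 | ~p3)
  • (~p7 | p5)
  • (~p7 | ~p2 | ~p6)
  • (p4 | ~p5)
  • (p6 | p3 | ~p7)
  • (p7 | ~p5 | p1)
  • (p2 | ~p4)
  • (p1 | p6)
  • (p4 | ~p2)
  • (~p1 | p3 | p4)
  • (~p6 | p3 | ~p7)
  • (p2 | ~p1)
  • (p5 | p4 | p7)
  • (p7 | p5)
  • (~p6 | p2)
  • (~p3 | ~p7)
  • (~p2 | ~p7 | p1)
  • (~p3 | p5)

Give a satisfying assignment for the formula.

p1=1  p2=1  p3=1  p4=1  p5=1  p6=1  p7=0

Check each clause:
  1. (p1 | ~p3) — p1 is true.
  2. (p5 | p4) — p4 is true.
  3. (p2 | ~p6 | ~p3) — p2 is true.
  4. (~p4 | p1 | ~p2) — p1 is true.
  5. (~p1 | ~p3 | p2) — p2 is true.
  6. (p5 | ~p7) — ~p7 is true.
  7. (~p6 | ~p7 | ~p2) — ~p7 is true.
  8. (~p5 | p4) — p4 is true.
  9. (p3 | ~p7 | p6) — ~p7 is true.
  10. (p1 | p7 | ~p5) — p1 is true.
  11. (p2 | ~p4) — p2 is true.
  12. (p6 | p1) — p1 is true.
  13. (p4 | ~p2) — p4 is true.
  14. (~p1 | p3 | p4) — p3 is true.
  15. (~p6 | ~p7 | p3) — ~p7 is true.
  16. (p2 | ~p1) — p2 is true.
  17. (p5 | p4 | p7) — p4 is true.
  18. (p5 | p7) — p5 is true.
  19. (~p6 | p2) — p2 is true.
  20. (~p7 | ~p3) — ~p7 is true.
  21. (p1 | ~p7 | ~p2) — ~p7 is true.
  22. (p5 | ~p3) — p5 is true.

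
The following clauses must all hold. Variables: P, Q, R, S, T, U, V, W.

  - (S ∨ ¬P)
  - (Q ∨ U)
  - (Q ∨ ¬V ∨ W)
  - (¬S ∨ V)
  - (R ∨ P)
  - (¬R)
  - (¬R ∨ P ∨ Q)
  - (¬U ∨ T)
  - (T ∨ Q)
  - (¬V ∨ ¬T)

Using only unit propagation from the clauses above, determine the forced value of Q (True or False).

True

(¬R) stands alone — R = False.
(P ∨ R) with R = False leaves only P, so P = True.
From (S ∨ ¬P) and P = True: S = True.
(¬S ∨ V): since S = True, the clause reduces to (V). V = True.
From (¬T ∨ ¬V) and V = True: T = False.
In (¬U ∨ T), T is now false; ¬U must hold, so U = False.
From (Q ∨ U) and U = False: Q = True.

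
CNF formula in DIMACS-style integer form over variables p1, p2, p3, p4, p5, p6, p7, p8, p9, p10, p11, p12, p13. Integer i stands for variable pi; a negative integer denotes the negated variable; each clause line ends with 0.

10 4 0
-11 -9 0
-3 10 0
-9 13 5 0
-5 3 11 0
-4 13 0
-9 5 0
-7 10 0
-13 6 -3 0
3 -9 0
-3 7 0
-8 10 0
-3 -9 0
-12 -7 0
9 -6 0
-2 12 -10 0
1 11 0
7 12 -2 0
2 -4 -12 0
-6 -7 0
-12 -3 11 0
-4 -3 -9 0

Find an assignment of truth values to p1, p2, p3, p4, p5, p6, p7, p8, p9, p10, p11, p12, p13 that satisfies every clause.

Try p1 = False.
  then p11 is forced to True.
  then p9 is forced to False.
  then p6 is forced to False.
Set p2 = False and propagate.
The remaining clauses are satisfied by p3 = False, p4 = False, p5 = False, p7 = False, p8 = True, p10 = True, p12 = True, p13 = True.
Every clause has at least one true literal under this assignment.

p1=False  p2=False  p3=False  p4=False  p5=False  p6=False  p7=False  p8=True  p9=False  p10=True  p11=True  p12=True  p13=True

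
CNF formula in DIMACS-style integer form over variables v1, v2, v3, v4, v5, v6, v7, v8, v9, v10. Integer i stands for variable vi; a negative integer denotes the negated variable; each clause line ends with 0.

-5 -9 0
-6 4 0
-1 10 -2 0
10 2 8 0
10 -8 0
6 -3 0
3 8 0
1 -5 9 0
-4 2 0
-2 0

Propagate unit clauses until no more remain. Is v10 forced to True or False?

True

(~v2) is a unit clause: v2 = False.
(v2 | ~v4): since v2 = False, the clause reduces to (~v4). v4 = False.
(v4 | ~v6) with v4 = False leaves only ~v6, so v6 = False.
In (~v3 | v6), v6 is now false; ~v3 must hold, so v3 = False.
In (v8 | v3), v3 is now false; v8 must hold, so v8 = True.
(~v8 | v10) with v8 = True leaves only v10, so v10 = True.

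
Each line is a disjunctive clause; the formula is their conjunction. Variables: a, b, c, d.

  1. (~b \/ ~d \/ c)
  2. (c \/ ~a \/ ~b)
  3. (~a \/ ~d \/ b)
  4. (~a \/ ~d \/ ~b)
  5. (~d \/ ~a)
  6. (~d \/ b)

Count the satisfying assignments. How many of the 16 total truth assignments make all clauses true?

8

Split on b, then d.
  b=1, d=1: remaining (a,c) ∈ {(0,1)} — 1.
  b=1, d=0: remaining (a,c) ∈ {(0,0); (0,1); (1,1)} — 3.
  b=0, d=1: a clause becomes empty — 0.
  b=0, d=0: remaining (a,c) ∈ {(0,0); (0,1); (1,0); (1,1)} — 4.
Total: 1 + 3 + 0 + 4 = 8.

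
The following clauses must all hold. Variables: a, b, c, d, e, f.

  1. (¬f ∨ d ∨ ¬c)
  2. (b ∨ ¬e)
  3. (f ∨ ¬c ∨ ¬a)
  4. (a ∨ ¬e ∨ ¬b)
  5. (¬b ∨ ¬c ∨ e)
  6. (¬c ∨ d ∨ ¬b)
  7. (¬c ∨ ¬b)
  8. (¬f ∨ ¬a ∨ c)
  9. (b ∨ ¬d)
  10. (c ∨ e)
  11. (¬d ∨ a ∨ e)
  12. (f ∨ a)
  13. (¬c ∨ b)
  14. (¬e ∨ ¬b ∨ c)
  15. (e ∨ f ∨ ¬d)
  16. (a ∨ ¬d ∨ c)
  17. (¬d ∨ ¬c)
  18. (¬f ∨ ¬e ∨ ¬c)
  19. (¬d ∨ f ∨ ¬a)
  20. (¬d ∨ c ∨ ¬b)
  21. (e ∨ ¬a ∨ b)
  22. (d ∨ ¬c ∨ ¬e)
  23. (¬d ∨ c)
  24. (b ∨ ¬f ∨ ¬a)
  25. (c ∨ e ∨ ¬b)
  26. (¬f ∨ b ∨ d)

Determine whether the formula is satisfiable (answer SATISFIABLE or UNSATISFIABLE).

UNSATISFIABLE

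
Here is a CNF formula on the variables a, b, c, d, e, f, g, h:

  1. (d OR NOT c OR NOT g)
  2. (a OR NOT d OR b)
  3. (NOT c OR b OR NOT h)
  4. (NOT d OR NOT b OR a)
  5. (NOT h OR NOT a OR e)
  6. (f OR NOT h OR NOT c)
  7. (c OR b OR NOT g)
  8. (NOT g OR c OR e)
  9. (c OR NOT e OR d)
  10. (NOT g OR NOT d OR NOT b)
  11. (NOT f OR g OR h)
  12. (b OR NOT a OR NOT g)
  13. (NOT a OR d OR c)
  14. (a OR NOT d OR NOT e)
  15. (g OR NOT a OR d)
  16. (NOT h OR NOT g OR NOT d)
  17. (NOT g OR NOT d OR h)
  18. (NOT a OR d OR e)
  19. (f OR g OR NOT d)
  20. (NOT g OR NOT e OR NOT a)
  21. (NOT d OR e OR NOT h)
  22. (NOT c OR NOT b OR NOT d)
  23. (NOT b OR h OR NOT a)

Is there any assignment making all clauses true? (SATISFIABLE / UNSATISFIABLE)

SATISFIABLE

Branch on a: take a = True.
Branch on b: take b = True.
  then h is forced to True.
  then e is forced to True.
  then g is forced to False.
  then d is forced to True.
  then f is forced to True.
  then c is forced to False.
So a=True  b=True  c=False  d=True  e=True  f=True  g=False  h=True is a satisfying assignment.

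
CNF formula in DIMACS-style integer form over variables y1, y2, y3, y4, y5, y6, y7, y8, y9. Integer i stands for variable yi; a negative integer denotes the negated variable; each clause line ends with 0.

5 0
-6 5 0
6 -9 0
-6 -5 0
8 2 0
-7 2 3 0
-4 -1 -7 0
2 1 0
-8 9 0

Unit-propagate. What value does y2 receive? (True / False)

Unit clause (y5) sets y5 = True.
In (~y5 | ~y6), ~y5 is now false; ~y6 must hold, so y6 = False.
In (y6 | ~y9), y6 is now false; ~y9 must hold, so y9 = False.
(~y8 | y9) with y9 = False leaves only ~y8, so y8 = False.
(y2 | y8): since y8 = False, the clause reduces to (y2). y2 = True.

True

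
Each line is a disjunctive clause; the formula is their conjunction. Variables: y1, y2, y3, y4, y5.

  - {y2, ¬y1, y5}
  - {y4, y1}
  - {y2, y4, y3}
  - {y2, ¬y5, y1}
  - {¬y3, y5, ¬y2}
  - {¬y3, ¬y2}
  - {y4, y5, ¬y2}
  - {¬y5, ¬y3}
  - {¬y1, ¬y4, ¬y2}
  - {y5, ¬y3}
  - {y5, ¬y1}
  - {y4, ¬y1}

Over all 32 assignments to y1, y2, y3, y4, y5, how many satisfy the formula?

The models are:
  y1=0 y2=0 y3=0 y4=1 y5=0
  y1=0 y2=1 y3=0 y4=1 y5=0
  y1=0 y2=1 y3=0 y4=1 y5=1
  y1=1 y2=0 y3=0 y4=1 y5=1
Count: 4.

4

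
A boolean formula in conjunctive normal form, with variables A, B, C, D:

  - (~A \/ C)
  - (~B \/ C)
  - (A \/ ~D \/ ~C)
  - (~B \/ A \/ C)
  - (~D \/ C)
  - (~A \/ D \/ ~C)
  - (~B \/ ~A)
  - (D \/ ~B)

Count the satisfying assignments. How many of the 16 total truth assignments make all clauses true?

3

The models are:
  A=0 B=0 C=0 D=0
  A=0 B=0 C=1 D=0
  A=1 B=0 C=1 D=1
Count: 3.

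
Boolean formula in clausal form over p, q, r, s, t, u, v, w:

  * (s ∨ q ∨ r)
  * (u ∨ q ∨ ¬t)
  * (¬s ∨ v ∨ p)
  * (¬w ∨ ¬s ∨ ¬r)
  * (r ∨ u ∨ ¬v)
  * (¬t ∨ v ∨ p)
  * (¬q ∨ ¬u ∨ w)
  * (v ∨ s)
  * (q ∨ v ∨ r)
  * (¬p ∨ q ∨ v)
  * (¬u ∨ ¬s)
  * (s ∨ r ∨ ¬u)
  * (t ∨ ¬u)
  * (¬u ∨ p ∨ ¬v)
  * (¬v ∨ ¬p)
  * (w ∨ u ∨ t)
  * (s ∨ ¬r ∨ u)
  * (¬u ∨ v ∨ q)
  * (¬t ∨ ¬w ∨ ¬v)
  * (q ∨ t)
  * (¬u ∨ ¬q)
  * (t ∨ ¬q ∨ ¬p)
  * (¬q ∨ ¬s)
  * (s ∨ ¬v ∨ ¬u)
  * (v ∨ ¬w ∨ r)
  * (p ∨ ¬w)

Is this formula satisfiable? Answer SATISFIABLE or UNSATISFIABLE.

UNSATISFIABLE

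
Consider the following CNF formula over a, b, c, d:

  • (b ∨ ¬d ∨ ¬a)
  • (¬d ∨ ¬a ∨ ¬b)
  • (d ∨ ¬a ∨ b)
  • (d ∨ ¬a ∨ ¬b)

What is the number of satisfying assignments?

Satisfying assignments:
  a=0 b=0 c=0 d=0
  a=0 b=0 c=0 d=1
  a=0 b=0 c=1 d=0
  a=0 b=0 c=1 d=1
  a=0 b=1 c=0 d=0
  a=0 b=1 c=0 d=1
  a=0 b=1 c=1 d=0
  a=0 b=1 c=1 d=1
Count: 8.

8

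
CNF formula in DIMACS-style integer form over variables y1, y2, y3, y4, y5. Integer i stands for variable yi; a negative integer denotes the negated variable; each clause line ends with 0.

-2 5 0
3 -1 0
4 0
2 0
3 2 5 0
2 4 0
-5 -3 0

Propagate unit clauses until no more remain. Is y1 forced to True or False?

(y4) is a unit clause: y4 = True.
(y2) stands alone — y2 = True.
From (y5 ∨ ¬y2) and y2 = True: y5 = True.
(¬y5 ∨ ¬y3) with y5 = True leaves only ¬y3, so y3 = False.
(¬y1 ∨ y3): since y3 = False, the clause reduces to (¬y1). y1 = False.

False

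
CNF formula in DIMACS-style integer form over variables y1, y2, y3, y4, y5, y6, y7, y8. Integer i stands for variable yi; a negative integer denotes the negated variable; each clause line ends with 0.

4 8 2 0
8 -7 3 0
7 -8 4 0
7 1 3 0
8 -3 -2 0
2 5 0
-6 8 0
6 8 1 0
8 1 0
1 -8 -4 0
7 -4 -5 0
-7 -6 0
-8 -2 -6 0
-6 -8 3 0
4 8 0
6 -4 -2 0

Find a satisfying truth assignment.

y1 = T, y2 = T, y3 = F, y4 = F, y5 = F, y6 = F, y7 = T, y8 = T

Pure literal: y1 appears only positively; assign y1 = True.
Try y2 = True.
Branch on y3: take y3 = False.
For the remaining variables, y4 = False, y5 = False, y6 = False, y7 = True, y8 = True works.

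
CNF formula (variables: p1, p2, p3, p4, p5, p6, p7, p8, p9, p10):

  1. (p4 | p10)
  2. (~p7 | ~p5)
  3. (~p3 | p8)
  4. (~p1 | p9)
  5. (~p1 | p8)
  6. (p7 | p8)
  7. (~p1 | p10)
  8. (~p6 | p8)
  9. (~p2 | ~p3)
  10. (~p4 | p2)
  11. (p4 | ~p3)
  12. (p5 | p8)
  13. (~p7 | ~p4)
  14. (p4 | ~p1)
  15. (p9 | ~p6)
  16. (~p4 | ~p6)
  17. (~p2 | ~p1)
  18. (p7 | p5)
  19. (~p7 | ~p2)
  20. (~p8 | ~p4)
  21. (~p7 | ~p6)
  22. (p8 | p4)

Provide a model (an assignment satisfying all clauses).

p1 occurs only negated in the remaining clauses — set p1 = False.
p3 occurs only negated in the remaining clauses — set p3 = False.
Branch on p2: take p2 = True.
  then p7 is forced to False.
  then p8 is forced to True.
  then p5 is forced to True.
  then p4 is forced to False.
  then p10 is forced to True.
Set p6 = False and propagate.
p9 is now unconstrained; take p9 = False.

p1=F, p2=T, p3=F, p4=F, p5=T, p6=F, p7=F, p8=T, p9=F, p10=T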